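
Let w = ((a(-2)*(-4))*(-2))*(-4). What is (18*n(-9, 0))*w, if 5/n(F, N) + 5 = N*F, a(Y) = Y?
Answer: -1152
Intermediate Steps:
n(F, N) = 5/(-5 + F*N) (n(F, N) = 5/(-5 + N*F) = 5/(-5 + F*N))
w = 64 (w = (-2*(-4)*(-2))*(-4) = (8*(-2))*(-4) = -16*(-4) = 64)
(18*n(-9, 0))*w = (18*(5/(-5 - 9*0)))*64 = (18*(5/(-5 + 0)))*64 = (18*(5/(-5)))*64 = (18*(5*(-1/5)))*64 = (18*(-1))*64 = -18*64 = -1152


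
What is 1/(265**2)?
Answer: 1/70225 ≈ 1.4240e-5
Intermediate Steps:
1/(265**2) = 1/70225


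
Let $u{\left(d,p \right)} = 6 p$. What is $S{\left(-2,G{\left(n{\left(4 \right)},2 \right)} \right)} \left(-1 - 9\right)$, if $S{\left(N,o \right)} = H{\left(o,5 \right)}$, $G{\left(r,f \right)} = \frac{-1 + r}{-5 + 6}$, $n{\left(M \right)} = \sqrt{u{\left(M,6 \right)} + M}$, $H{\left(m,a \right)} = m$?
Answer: $10 - 20 \sqrt{10} \approx -53.246$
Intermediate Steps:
$n{\left(M \right)} = \sqrt{36 + M}$ ($n{\left(M \right)} = \sqrt{6 \cdot 6 + M} = \sqrt{36 + M}$)
$G{\left(r,f \right)} = -1 + r$ ($G{\left(r,f \right)} = \frac{-1 + r}{1} = \left(-1 + r\right) 1 = -1 + r$)
$S{\left(N,o \right)} = o$
$S{\left(-2,G{\left(n{\left(4 \right)},2 \right)} \right)} \left(-1 - 9\right) = \left(-1 + \sqrt{36 + 4}\right) \left(-1 - 9\right) = \left(-1 + \sqrt{40}\right) \left(-10\right) = \left(-1 + 2 \sqrt{10}\right) \left(-10\right) = 10 - 20 \sqrt{10}$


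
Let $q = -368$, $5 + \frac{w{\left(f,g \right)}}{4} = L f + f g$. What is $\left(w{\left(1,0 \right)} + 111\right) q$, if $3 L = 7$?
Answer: $- \frac{110768}{3} \approx -36923.0$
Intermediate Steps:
$L = \frac{7}{3}$ ($L = \frac{1}{3} \cdot 7 = \frac{7}{3} \approx 2.3333$)
$w{\left(f,g \right)} = -20 + \frac{28 f}{3} + 4 f g$ ($w{\left(f,g \right)} = -20 + 4 \left(\frac{7 f}{3} + f g\right) = -20 + \left(\frac{28 f}{3} + 4 f g\right) = -20 + \frac{28 f}{3} + 4 f g$)
$\left(w{\left(1,0 \right)} + 111\right) q = \left(\left(-20 + \frac{28}{3} \cdot 1 + 4 \cdot 1 \cdot 0\right) + 111\right) \left(-368\right) = \left(\left(-20 + \frac{28}{3} + 0\right) + 111\right) \left(-368\right) = \left(- \frac{32}{3} + 111\right) \left(-368\right) = \frac{301}{3} \left(-368\right) = - \frac{110768}{3}$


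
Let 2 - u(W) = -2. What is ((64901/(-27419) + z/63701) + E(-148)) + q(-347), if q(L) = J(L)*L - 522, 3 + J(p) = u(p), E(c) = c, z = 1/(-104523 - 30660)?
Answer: -240685825980892211/236113023107577 ≈ -1019.4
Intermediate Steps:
z = -1/135183 (z = 1/(-135183) = -1/135183 ≈ -7.3974e-6)
u(W) = 4 (u(W) = 2 - 1*(-2) = 2 + 2 = 4)
J(p) = 1 (J(p) = -3 + 4 = 1)
q(L) = -522 + L (q(L) = 1*L - 522 = L - 522 = -522 + L)
((64901/(-27419) + z/63701) + E(-148)) + q(-347) = ((64901/(-27419) - 1/135183/63701) - 148) + (-522 - 347) = ((64901*(-1/27419) - 1/135183*1/63701) - 148) - 869 = ((-64901/27419 - 1/8611292283) - 148) - 869 = (-558881480486402/236113023107577 - 148) - 869 = -35503608900407798/236113023107577 - 869 = -240685825980892211/236113023107577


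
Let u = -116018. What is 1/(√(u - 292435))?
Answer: -I*√408453/408453 ≈ -0.0015647*I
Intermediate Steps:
1/(√(u - 292435)) = 1/(√(-116018 - 292435)) = 1/(√(-408453)) = 1/(I*√408453) = -I*√408453/408453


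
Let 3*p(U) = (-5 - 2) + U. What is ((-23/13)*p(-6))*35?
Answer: 805/3 ≈ 268.33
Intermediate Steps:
p(U) = -7/3 + U/3 (p(U) = ((-5 - 2) + U)/3 = (-7 + U)/3 = -7/3 + U/3)
((-23/13)*p(-6))*35 = ((-23/13)*(-7/3 + (1/3)*(-6)))*35 = ((-23*1/13)*(-7/3 - 2))*35 = -23/13*(-13/3)*35 = (23/3)*35 = 805/3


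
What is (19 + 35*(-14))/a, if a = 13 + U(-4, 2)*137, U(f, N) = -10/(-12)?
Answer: -2826/763 ≈ -3.7038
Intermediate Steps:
U(f, N) = 5/6 (U(f, N) = -10*(-1/12) = 5/6)
a = 763/6 (a = 13 + (5/6)*137 = 13 + 685/6 = 763/6 ≈ 127.17)
(19 + 35*(-14))/a = (19 + 35*(-14))/(763/6) = (19 - 490)*(6/763) = -471*6/763 = -2826/763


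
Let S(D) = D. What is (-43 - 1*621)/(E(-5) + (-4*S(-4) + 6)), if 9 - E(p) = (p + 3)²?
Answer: -664/27 ≈ -24.593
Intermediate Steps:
E(p) = 9 - (3 + p)² (E(p) = 9 - (p + 3)² = 9 - (3 + p)²)
(-43 - 1*621)/(E(-5) + (-4*S(-4) + 6)) = (-43 - 1*621)/((9 - (3 - 5)²) + (-4*(-4) + 6)) = (-43 - 621)/((9 - 1*(-2)²) + (16 + 6)) = -664/((9 - 1*4) + 22) = -664/((9 - 4) + 22) = -664/(5 + 22) = -664/27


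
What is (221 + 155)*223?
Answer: 83848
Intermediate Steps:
(221 + 155)*223 = 376*223 = 83848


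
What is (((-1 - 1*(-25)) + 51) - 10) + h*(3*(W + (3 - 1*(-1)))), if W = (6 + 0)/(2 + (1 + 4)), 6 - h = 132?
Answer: -1771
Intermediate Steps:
h = -126 (h = 6 - 1*132 = 6 - 132 = -126)
W = 6/7 (W = 6/(2 + 5) = 6/7 ≈ 0.85714)
(((-1 - 1*(-25)) + 51) - 10) + h*(3*(W + (3 - 1*(-1)))) = (((-1 - 1*(-25)) + 51) - 10) - 378*(6/7 + (3 - 1*(-1))) = (((-1 + 25) + 51) - 10) - 378*(6/7 + (3 + 1)) = ((24 + 51) - 10) - 378*(6/7 + 4) = (75 - 10) - 378*34/7 = 65 - 126*102/7 = 65 - 1836 = -1771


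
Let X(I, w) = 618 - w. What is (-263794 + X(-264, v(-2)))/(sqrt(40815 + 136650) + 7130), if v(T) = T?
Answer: -375286124/10131887 + 263174*sqrt(177465)/50659435 ≈ -34.852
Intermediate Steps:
(-263794 + X(-264, v(-2)))/(sqrt(40815 + 136650) + 7130) = (-263794 + (618 - 1*(-2)))/(sqrt(40815 + 136650) + 7130) = (-263794 + (618 + 2))/(sqrt(177465) + 7130) = (-263794 + 620)/(7130 + sqrt(177465)) = -263174/(7130 + sqrt(177465))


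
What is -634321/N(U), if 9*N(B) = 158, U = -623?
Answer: -5708889/158 ≈ -36132.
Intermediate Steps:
N(B) = 158/9 (N(B) = (⅑)*158 = 158/9)
-634321/N(U) = -634321/158/9 = -634321*9/158 = -5708889/158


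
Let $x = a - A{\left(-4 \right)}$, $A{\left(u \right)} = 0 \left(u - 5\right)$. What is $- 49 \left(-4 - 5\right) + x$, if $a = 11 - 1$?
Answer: $451$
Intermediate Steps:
$A{\left(u \right)} = 0$ ($A{\left(u \right)} = 0 \left(-5 + u\right) = 0$)
$a = 10$
$x = 10$ ($x = 10 - 0 = 10 + 0 = 10$)
$- 49 \left(-4 - 5\right) + x = - 49 \left(-4 - 5\right) + 10 = \left(-49\right) \left(-9\right) + 10 = 441 + 10 = 451$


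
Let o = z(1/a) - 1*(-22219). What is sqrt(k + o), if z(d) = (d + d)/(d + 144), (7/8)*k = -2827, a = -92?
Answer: sqrt(163272724452565)/92729 ≈ 137.80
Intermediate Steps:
k = -22616/7 (k = (8/7)*(-2827) = -22616/7 ≈ -3230.9)
z(d) = 2*d/(144 + d) (z(d) = (2*d)/(144 + d) = 2*d/(144 + d))
o = 294335091/13247 (o = 2/(-92*(144 + 1/(-92))) - 1*(-22219) = 2*(-1/92)/(144 - 1/92) + 22219 = 2*(-1/92)/(13247/92) + 22219 = 2*(-1/92)*(92/13247) + 22219 = -2/13247 + 22219 = 294335091/13247 ≈ 22219.)
sqrt(k + o) = sqrt(-22616/7 + 294335091/13247) = sqrt(1760751485/92729) = sqrt(163272724452565)/92729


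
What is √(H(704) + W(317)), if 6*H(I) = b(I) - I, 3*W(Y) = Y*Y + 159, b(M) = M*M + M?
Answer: 2*√29038 ≈ 340.81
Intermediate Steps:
b(M) = M + M² (b(M) = M² + M = M + M²)
W(Y) = 53 + Y²/3 (W(Y) = (Y*Y + 159)/3 = (Y² + 159)/3 = (159 + Y²)/3 = 53 + Y²/3)
H(I) = -I/6 + I*(1 + I)/6 (H(I) = (I*(1 + I) - I)/6 = (-I + I*(1 + I))/6 = -I/6 + I*(1 + I)/6)
√(H(704) + W(317)) = √((⅙)*704² + (53 + (⅓)*317²)) = √((⅙)*495616 + (53 + (⅓)*100489)) = √(247808/3 + (53 + 100489/3)) = √(247808/3 + 100648/3) = √116152 = 2*√29038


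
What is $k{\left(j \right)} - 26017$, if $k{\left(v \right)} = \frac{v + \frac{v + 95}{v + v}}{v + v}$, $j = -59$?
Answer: $- \frac{181126855}{6962} \approx -26017.0$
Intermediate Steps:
$k{\left(v \right)} = \frac{v + \frac{95 + v}{2 v}}{2 v}$
$k{\left(j \right)} - 26017 = \frac{95 - 59 + 2 \left(-59\right)^{2}}{4 \cdot 3481} - 26017 = \frac{1}{4} \cdot \frac{1}{3481} \left(95 - 59 + 2 \cdot 3481\right) - 26017 = \frac{1}{4} \cdot \frac{1}{3481} \left(95 - 59 + 6962\right) - 26017 = \frac{1}{4} \cdot \frac{1}{3481} \cdot 6998 - 26017 = \frac{3499}{6962} - 26017 = - \frac{181126855}{6962}$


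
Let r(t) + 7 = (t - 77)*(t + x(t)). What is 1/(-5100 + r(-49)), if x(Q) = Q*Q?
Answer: -1/301459 ≈ -3.3172e-6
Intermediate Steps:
x(Q) = Q**2
r(t) = -7 + (-77 + t)*(t + t**2) (r(t) = -7 + (t - 77)*(t + t**2) = -7 + (-77 + t)*(t + t**2))
1/(-5100 + r(-49)) = 1/(-5100 + (-7 + (-49)**3 - 77*(-49) - 76*(-49)**2)) = 1/(-5100 + (-7 - 117649 + 3773 - 76*2401)) = 1/(-5100 + (-7 - 117649 + 3773 - 182476)) = 1/(-5100 - 296359) = 1/(-301459) = -1/301459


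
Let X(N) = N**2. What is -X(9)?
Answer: -81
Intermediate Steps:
-X(9) = -1*9**2 = -1*81 = -81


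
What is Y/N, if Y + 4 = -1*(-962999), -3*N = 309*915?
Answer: -192599/18849 ≈ -10.218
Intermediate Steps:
N = -94245 (N = -103*915 = -1/3*282735 = -94245)
Y = 962995 (Y = -4 - 1*(-962999) = -4 + 962999 = 962995)
Y/N = 962995/(-94245) = 962995*(-1/94245) = -192599/18849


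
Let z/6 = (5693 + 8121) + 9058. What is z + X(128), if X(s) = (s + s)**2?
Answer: 202768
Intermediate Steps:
z = 137232 (z = 6*((5693 + 8121) + 9058) = 6*(13814 + 9058) = 6*22872 = 137232)
X(s) = 4*s**2 (X(s) = (2*s)**2 = 4*s**2)
z + X(128) = 137232 + 4*128**2 = 137232 + 4*16384 = 137232 + 65536 = 202768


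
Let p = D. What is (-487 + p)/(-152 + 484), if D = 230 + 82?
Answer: -175/332 ≈ -0.52711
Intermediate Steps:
D = 312
p = 312
(-487 + p)/(-152 + 484) = (-487 + 312)/(-152 + 484) = -175/332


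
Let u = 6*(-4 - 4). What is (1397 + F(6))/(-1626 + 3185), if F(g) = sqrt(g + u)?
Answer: 1397/1559 + I*sqrt(42)/1559 ≈ 0.89609 + 0.004157*I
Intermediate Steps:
u = -48 (u = 6*(-8) = -48)
F(g) = sqrt(-48 + g) (F(g) = sqrt(g - 48) = sqrt(-48 + g))
(1397 + F(6))/(-1626 + 3185) = (1397 + sqrt(-48 + 6))/(-1626 + 3185) = (1397 + sqrt(-42))/1559 = (1397 + I*sqrt(42))*(1/1559) = 1397/1559 + I*sqrt(42)/1559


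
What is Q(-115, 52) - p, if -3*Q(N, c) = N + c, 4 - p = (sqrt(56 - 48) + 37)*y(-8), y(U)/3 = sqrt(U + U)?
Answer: 17 + 444*I + 24*I*sqrt(2) ≈ 17.0 + 477.94*I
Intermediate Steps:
y(U) = 3*sqrt(2)*sqrt(U) (y(U) = 3*sqrt(U + U) = 3*sqrt(2*U) = 3*(sqrt(2)*sqrt(U)) = 3*sqrt(2)*sqrt(U))
p = 4 - 12*I*(37 + 2*sqrt(2)) (p = 4 - (sqrt(56 - 48) + 37)*3*sqrt(2)*sqrt(-8) = 4 - (sqrt(8) + 37)*3*sqrt(2)*(2*I*sqrt(2)) = 4 - (2*sqrt(2) + 37)*12*I = 4 - (37 + 2*sqrt(2))*12*I = 4 - 12*I*(37 + 2*sqrt(2)) ≈ 4.0 - 477.94*I)
Q(N, c) = -N/3 - c/3 (Q(N, c) = -(N + c)/3 = -N/3 - c/3)
Q(-115, 52) - p = (-1/3*(-115) - 1/3*52) - (4 - 444*I - 24*I*sqrt(2)) = (115/3 - 52/3) + (-4 + 444*I + 24*I*sqrt(2)) = 21 + (-4 + 444*I + 24*I*sqrt(2)) = 17 + 444*I + 24*I*sqrt(2)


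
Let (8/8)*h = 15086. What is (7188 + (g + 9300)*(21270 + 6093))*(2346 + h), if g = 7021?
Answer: 7785108730152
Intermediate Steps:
h = 15086
(7188 + (g + 9300)*(21270 + 6093))*(2346 + h) = (7188 + (7021 + 9300)*(21270 + 6093))*(2346 + 15086) = (7188 + 16321*27363)*17432 = (7188 + 446591523)*17432 = 446598711*17432 = 7785108730152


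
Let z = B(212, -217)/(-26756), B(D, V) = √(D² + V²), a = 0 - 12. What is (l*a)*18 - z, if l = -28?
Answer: 6048 + √92033/26756 ≈ 6048.0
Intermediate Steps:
a = -12
z = -√92033/26756 (z = √(212² + (-217)²)/(-26756) = √(44944 + 47089)*(-1/26756) = √92033*(-1/26756) = -√92033/26756 ≈ -0.011338)
(l*a)*18 - z = -28*(-12)*18 - (-1)*√92033/26756 = 336*18 + √92033/26756 = 6048 + √92033/26756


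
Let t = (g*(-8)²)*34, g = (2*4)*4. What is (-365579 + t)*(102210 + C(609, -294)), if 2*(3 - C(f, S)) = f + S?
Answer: -60406038117/2 ≈ -3.0203e+10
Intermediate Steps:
C(f, S) = 3 - S/2 - f/2 (C(f, S) = 3 - (f + S)/2 = 3 - (S + f)/2 = 3 + (-S/2 - f/2) = 3 - S/2 - f/2)
g = 32 (g = 8*4 = 32)
t = 69632 (t = (32*(-8)²)*34 = (32*64)*34 = 2048*34 = 69632)
(-365579 + t)*(102210 + C(609, -294)) = (-365579 + 69632)*(102210 + (3 - ½*(-294) - ½*609)) = -295947*(102210 + (3 + 147 - 609/2)) = -295947*(102210 - 309/2) = -295947*204111/2 = -60406038117/2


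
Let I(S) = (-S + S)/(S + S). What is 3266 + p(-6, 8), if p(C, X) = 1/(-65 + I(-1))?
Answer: 212289/65 ≈ 3266.0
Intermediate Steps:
I(S) = 0 (I(S) = 0/((2*S)) = 0*(1/(2*S)) = 0)
p(C, X) = -1/65 (p(C, X) = 1/(-65 + 0) = 1/(-65) = -1/65)
3266 + p(-6, 8) = 3266 - 1/65 = 212289/65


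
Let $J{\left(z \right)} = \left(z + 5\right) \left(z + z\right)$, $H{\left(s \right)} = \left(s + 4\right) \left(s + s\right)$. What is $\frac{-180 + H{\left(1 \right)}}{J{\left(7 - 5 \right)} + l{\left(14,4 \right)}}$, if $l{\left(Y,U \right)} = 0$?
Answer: $- \frac{85}{14} \approx -6.0714$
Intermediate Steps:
$H{\left(s \right)} = 2 s \left(4 + s\right)$ ($H{\left(s \right)} = \left(4 + s\right) 2 s = 2 s \left(4 + s\right)$)
$J{\left(z \right)} = 2 z \left(5 + z\right)$ ($J{\left(z \right)} = \left(5 + z\right) 2 z = 2 z \left(5 + z\right)$)
$\frac{-180 + H{\left(1 \right)}}{J{\left(7 - 5 \right)} + l{\left(14,4 \right)}} = \frac{-180 + 2 \cdot 1 \left(4 + 1\right)}{2 \left(7 - 5\right) \left(5 + \left(7 - 5\right)\right) + 0} = \frac{-180 + 2 \cdot 1 \cdot 5}{2 \left(7 - 5\right) \left(5 + \left(7 - 5\right)\right) + 0} = \frac{-180 + 10}{2 \cdot 2 \left(5 + 2\right) + 0} = - \frac{170}{2 \cdot 2 \cdot 7 + 0} = - \frac{170}{28 + 0} = - \frac{170}{28} = \left(-170\right) \frac{1}{28} = - \frac{85}{14}$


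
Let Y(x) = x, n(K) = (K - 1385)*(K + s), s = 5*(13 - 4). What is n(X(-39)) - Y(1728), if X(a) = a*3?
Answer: 106416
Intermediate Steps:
X(a) = 3*a
s = 45 (s = 5*9 = 45)
n(K) = (-1385 + K)*(45 + K) (n(K) = (K - 1385)*(K + 45) = (-1385 + K)*(45 + K))
n(X(-39)) - Y(1728) = (-62325 + (3*(-39))² - 4020*(-39)) - 1*1728 = (-62325 + (-117)² - 1340*(-117)) - 1728 = (-62325 + 13689 + 156780) - 1728 = 108144 - 1728 = 106416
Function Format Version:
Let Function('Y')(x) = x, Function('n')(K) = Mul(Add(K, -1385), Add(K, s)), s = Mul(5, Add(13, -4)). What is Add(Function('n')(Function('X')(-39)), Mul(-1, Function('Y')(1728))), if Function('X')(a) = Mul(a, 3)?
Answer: 106416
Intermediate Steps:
Function('X')(a) = Mul(3, a)
s = 45 (s = Mul(5, 9) = 45)
Function('n')(K) = Mul(Add(-1385, K), Add(45, K)) (Function('n')(K) = Mul(Add(K, -1385), Add(K, 45)) = Mul(Add(-1385, K), Add(45, K)))
Add(Function('n')(Function('X')(-39)), Mul(-1, Function('Y')(1728))) = Add(Add(-62325, Pow(Mul(3, -39), 2), Mul(-1340, Mul(3, -39))), Mul(-1, 1728)) = Add(Add(-62325, Pow(-117, 2), Mul(-1340, -117)), -1728) = Add(Add(-62325, 13689, 156780), -1728) = Add(108144, -1728) = 106416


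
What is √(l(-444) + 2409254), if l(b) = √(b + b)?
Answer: √(2409254 + 2*I*√222) ≈ 1552.2 + 0.01*I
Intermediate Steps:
l(b) = √2*√b (l(b) = √(2*b) = √2*√b)
√(l(-444) + 2409254) = √(√2*√(-444) + 2409254) = √(√2*(2*I*√111) + 2409254) = √(2*I*√222 + 2409254) = √(2409254 + 2*I*√222)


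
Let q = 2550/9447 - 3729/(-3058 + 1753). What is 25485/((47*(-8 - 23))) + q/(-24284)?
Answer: -18037324534967/1031202211260 ≈ -17.492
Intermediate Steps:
q = 4283957/1369815 (q = 2550*(1/9447) - 3729/(-1305) = 850/3149 - 3729*(-1/1305) = 850/3149 + 1243/435 = 4283957/1369815 ≈ 3.1274)
25485/((47*(-8 - 23))) + q/(-24284) = 25485/((47*(-8 - 23))) + (4283957/1369815)/(-24284) = 25485/((47*(-31))) + (4283957/1369815)*(-1/24284) = 25485/(-1457) - 4283957/33264587460 = 25485*(-1/1457) - 4283957/33264587460 = -25485/1457 - 4283957/33264587460 = -18037324534967/1031202211260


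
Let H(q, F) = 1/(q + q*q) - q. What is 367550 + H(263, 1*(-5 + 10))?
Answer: 25501470985/69432 ≈ 3.6729e+5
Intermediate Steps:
H(q, F) = 1/(q + q²) - q
367550 + H(263, 1*(-5 + 10)) = 367550 + (1 - 1*263² - 1*263³)/(263*(1 + 263)) = 367550 + (1/263)*(1 - 1*69169 - 1*18191447)/264 = 367550 + (1/263)*(1/264)*(1 - 69169 - 18191447) = 367550 + (1/263)*(1/264)*(-18260615) = 367550 - 18260615/69432 = 25501470985/69432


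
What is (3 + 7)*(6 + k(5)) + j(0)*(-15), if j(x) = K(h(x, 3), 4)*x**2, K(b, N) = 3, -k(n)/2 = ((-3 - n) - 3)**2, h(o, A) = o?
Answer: -2360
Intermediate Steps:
k(n) = -2*(-6 - n)**2 (k(n) = -2*((-3 - n) - 3)**2 = -2*(-6 - n)**2)
j(x) = 3*x**2
(3 + 7)*(6 + k(5)) + j(0)*(-15) = (3 + 7)*(6 - 2*(6 + 5)**2) + (3*0**2)*(-15) = 10*(6 - 2*11**2) + (3*0)*(-15) = 10*(6 - 2*121) + 0*(-15) = 10*(6 - 242) + 0 = 10*(-236) + 0 = -2360 + 0 = -2360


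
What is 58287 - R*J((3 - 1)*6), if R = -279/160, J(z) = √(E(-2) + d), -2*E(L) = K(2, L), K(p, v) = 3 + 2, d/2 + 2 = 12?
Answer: 58287 + 279*√70/320 ≈ 58294.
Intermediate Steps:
d = 20 (d = -4 + 2*12 = -4 + 24 = 20)
K(p, v) = 5
E(L) = -5/2 (E(L) = -½*5 = -5/2)
J(z) = √70/2 (J(z) = √(-5/2 + 20) = √(35/2) = √70/2)
R = -279/160 (R = -279*1/160 = -279/160 ≈ -1.7437)
58287 - R*J((3 - 1)*6) = 58287 - (-279)*√70/2/160 = 58287 - (-279)*√70/320 = 58287 + 279*√70/320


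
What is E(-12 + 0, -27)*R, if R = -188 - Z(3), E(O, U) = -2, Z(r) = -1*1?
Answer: 374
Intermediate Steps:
Z(r) = -1
R = -187 (R = -188 - 1*(-1) = -188 + 1 = -187)
E(-12 + 0, -27)*R = -2*(-187) = 374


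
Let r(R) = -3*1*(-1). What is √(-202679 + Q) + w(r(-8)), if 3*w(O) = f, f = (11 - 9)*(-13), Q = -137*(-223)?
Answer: -26/3 + 4*I*√10758 ≈ -8.6667 + 414.88*I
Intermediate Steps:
r(R) = 3 (r(R) = -3*(-1) = 3)
Q = 30551
f = -26 (f = 2*(-13) = -26)
w(O) = -26/3 (w(O) = (⅓)*(-26) = -26/3)
√(-202679 + Q) + w(r(-8)) = √(-202679 + 30551) - 26/3 = √(-172128) - 26/3 = 4*I*√10758 - 26/3 = -26/3 + 4*I*√10758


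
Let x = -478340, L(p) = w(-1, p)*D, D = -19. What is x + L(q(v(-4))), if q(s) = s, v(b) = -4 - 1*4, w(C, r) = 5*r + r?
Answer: -477428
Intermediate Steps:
w(C, r) = 6*r
v(b) = -8 (v(b) = -4 - 4 = -8)
L(p) = -114*p (L(p) = (6*p)*(-19) = -114*p)
x + L(q(v(-4))) = -478340 - 114*(-8) = -478340 + 912 = -477428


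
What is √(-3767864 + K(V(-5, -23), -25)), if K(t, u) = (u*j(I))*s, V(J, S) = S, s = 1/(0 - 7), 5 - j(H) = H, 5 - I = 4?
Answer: 2*I*√46156159/7 ≈ 1941.1*I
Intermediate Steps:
I = 1 (I = 5 - 1*4 = 5 - 4 = 1)
j(H) = 5 - H
s = -⅐ (s = 1/(-7) = -⅐ ≈ -0.14286)
K(t, u) = -4*u/7 (K(t, u) = (u*(5 - 1*1))*(-⅐) = (u*(5 - 1))*(-⅐) = (u*4)*(-⅐) = (4*u)*(-⅐) = -4*u/7)
√(-3767864 + K(V(-5, -23), -25)) = √(-3767864 - 4/7*(-25)) = √(-3767864 + 100/7) = √(-26374948/7) = 2*I*√46156159/7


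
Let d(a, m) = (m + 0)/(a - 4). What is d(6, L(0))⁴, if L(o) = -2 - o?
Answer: 1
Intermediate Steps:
d(a, m) = m/(-4 + a)
d(6, L(0))⁴ = ((-2 - 1*0)/(-4 + 6))⁴ = ((-2 + 0)/2)⁴ = (-2*½)⁴ = (-1)⁴ = 1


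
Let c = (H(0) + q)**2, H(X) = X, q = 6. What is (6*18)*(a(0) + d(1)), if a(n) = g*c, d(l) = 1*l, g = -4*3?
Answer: -46548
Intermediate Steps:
g = -12
d(l) = l
c = 36 (c = (0 + 6)**2 = 6**2 = 36)
a(n) = -432 (a(n) = -12*36 = -432)
(6*18)*(a(0) + d(1)) = (6*18)*(-432 + 1) = 108*(-431) = -46548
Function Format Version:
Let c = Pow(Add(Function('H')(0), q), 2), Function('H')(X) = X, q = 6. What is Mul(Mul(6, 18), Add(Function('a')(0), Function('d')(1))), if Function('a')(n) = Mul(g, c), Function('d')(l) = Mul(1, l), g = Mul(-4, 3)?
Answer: -46548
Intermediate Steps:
g = -12
Function('d')(l) = l
c = 36 (c = Pow(Add(0, 6), 2) = Pow(6, 2) = 36)
Function('a')(n) = -432 (Function('a')(n) = Mul(-12, 36) = -432)
Mul(Mul(6, 18), Add(Function('a')(0), Function('d')(1))) = Mul(Mul(6, 18), Add(-432, 1)) = Mul(108, -431) = -46548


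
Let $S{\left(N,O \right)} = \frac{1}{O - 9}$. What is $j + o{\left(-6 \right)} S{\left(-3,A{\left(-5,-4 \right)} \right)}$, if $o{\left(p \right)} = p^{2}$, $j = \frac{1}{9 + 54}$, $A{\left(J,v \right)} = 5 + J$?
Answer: $- \frac{251}{63} \approx -3.9841$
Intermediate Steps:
$j = \frac{1}{63} \approx 0.015873$
$S{\left(N,O \right)} = \frac{1}{-9 + O}$
$j + o{\left(-6 \right)} S{\left(-3,A{\left(-5,-4 \right)} \right)} = \frac{1}{63} + \frac{\left(-6\right)^{2}}{-9 + \left(5 - 5\right)} = \frac{1}{63} + \frac{36}{-9 + 0} = \frac{1}{63} + \frac{36}{-9} = \frac{1}{63} + 36 \left(- \frac{1}{9}\right) = \frac{1}{63} - 4 = - \frac{251}{63}$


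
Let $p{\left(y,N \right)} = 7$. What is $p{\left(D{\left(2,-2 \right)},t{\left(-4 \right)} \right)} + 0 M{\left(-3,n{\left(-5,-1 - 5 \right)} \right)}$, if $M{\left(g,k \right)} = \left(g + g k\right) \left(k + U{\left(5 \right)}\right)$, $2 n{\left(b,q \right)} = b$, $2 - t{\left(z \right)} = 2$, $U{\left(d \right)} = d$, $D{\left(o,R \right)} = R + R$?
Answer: $7$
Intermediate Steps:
$D{\left(o,R \right)} = 2 R$
$t{\left(z \right)} = 0$ ($t{\left(z \right)} = 2 - 2 = 0$)
$n{\left(b,q \right)} = \frac{b}{2}$
$M{\left(g,k \right)} = \left(5 + k\right) \left(g + g k\right)$ ($M{\left(g,k \right)} = \left(g + g k\right) \left(k + 5\right) = \left(g + g k\right) \left(5 + k\right) = \left(5 + k\right) \left(g + g k\right)$)
$p{\left(D{\left(2,-2 \right)},t{\left(-4 \right)} \right)} + 0 M{\left(-3,n{\left(-5,-1 - 5 \right)} \right)} = 7 + 0 \left(- 3 \left(5 + \left(\frac{1}{2} \left(-5\right)\right)^{2} + 6 \cdot \frac{1}{2} \left(-5\right)\right)\right) = 7 + 0 \left(- 3 \left(5 + \left(- \frac{5}{2}\right)^{2} + 6 \left(- \frac{5}{2}\right)\right)\right) = 7 + 0 \left(- 3 \left(5 + \frac{25}{4} - 15\right)\right) = 7 + 0 \left(\left(-3\right) \left(- \frac{15}{4}\right)\right) = 7 + 0 \cdot \frac{45}{4} = 7 + 0 = 7$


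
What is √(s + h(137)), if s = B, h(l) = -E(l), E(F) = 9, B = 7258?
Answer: √7249 ≈ 85.141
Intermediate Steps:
h(l) = -9 (h(l) = -1*9 = -9)
s = 7258
√(s + h(137)) = √(7258 - 9) = √7249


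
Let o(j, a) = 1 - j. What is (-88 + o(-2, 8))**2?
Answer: 7225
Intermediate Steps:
(-88 + o(-2, 8))**2 = (-88 + (1 - 1*(-2)))**2 = (-88 + (1 + 2))**2 = (-88 + 3)**2 = (-85)**2 = 7225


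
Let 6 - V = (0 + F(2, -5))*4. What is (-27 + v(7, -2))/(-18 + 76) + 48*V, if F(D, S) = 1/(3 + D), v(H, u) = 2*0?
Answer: 72249/290 ≈ 249.13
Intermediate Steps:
v(H, u) = 0
V = 26/5 (V = 6 - (0 + 1/(3 + 2))*4 = 6 - (0 + 1/5)*4 = 6 - 4/5 = 26/5 ≈ 5.2000)
(-27 + v(7, -2))/(-18 + 76) + 48*V = (-27 + 0)/(-18 + 76) + 48*(26/5) = -27/58 + 1248/5 = 72249/290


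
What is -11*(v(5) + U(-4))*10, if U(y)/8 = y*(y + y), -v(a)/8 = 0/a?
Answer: -28160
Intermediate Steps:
v(a) = 0 (v(a) = -0/a = -8*0 = 0)
U(y) = 16*y² (U(y) = 8*(y*(y + y)) = 8*(y*(2*y)) = 8*(2*y²) = 16*y²)
-11*(v(5) + U(-4))*10 = -11*(0 + 16*(-4)²)*10 = -11*(0 + 16*16)*10 = -11*(0 + 256)*10 = -2816*10 = -11*2560 = -28160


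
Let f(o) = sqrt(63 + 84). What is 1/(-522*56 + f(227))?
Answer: -1392/40690937 - sqrt(3)/122072811 ≈ -3.4223e-5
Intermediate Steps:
f(o) = 7*sqrt(3) (f(o) = sqrt(147) = 7*sqrt(3))
1/(-522*56 + f(227)) = 1/(-522*56 + 7*sqrt(3)) = 1/(-29232 + 7*sqrt(3))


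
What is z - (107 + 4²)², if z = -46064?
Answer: -61193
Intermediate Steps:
z - (107 + 4²)² = -46064 - (107 + 4²)² = -46064 - (107 + 16)² = -46064 - 1*123² = -46064 - 1*15129 = -46064 - 15129 = -61193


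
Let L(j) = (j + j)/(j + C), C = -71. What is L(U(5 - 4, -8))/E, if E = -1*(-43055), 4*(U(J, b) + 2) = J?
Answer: 14/12529005 ≈ 1.1174e-6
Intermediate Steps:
U(J, b) = -2 + J/4
E = 43055
L(j) = 2*j/(-71 + j) (L(j) = (j + j)/(j - 71) = (2*j)/(-71 + j) = 2*j/(-71 + j))
L(U(5 - 4, -8))/E = (2*(-2 + (5 - 4)/4)/(-71 + (-2 + (5 - 4)/4)))/43055 = (2*(-2 + (¼)*1)/(-71 + (-2 + (¼)*1)))*(1/43055) = (2*(-2 + ¼)/(-71 + (-2 + ¼)))*(1/43055) = (2*(-7/4)/(-71 - 7/4))*(1/43055) = (2*(-7/4)/(-291/4))*(1/43055) = (2*(-7/4)*(-4/291))*(1/43055) = (14/291)*(1/43055) = 14/12529005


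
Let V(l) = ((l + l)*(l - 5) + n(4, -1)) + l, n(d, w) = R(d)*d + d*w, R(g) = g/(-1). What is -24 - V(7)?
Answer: -39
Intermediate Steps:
R(g) = -g (R(g) = g*(-1) = -g)
n(d, w) = -d**2 + d*w (n(d, w) = (-d)*d + d*w = -d**2 + d*w)
V(l) = -20 + l + 2*l*(-5 + l) (V(l) = ((l + l)*(l - 5) + 4*(-1 - 1*4)) + l = ((2*l)*(-5 + l) + 4*(-1 - 4)) + l = (2*l*(-5 + l) + 4*(-5)) + l = (2*l*(-5 + l) - 20) + l = (-20 + 2*l*(-5 + l)) + l = -20 + l + 2*l*(-5 + l))
-24 - V(7) = -24 - (-20 - 9*7 + 2*7**2) = -24 - (-20 - 63 + 2*49) = -24 - (-20 - 63 + 98) = -24 - 1*15 = -24 - 15 = -39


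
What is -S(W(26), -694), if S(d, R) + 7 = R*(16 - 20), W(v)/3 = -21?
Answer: -2769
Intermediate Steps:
W(v) = -63 (W(v) = 3*(-21) = -63)
S(d, R) = -7 - 4*R (S(d, R) = -7 + R*(16 - 20) = -7 + R*(-4) = -7 - 4*R)
-S(W(26), -694) = -(-7 - 4*(-694)) = -(-7 + 2776) = -1*2769 = -2769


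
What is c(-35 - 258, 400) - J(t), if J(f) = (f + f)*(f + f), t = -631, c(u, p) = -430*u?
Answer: -1466654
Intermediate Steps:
J(f) = 4*f**2 (J(f) = (2*f)*(2*f) = 4*f**2)
c(-35 - 258, 400) - J(t) = -430*(-35 - 258) - 4*(-631)**2 = -430*(-293) - 4*398161 = 125990 - 1*1592644 = 125990 - 1592644 = -1466654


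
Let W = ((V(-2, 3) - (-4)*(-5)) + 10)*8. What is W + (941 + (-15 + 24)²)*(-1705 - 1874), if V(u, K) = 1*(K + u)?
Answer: -3657810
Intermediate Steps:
V(u, K) = K + u
W = -72 (W = (((3 - 2) - (-4)*(-5)) + 10)*8 = ((1 - 1*20) + 10)*8 = ((1 - 20) + 10)*8 = (-19 + 10)*8 = -9*8 = -72)
W + (941 + (-15 + 24)²)*(-1705 - 1874) = -72 + (941 + (-15 + 24)²)*(-1705 - 1874) = -72 + (941 + 9²)*(-3579) = -72 + (941 + 81)*(-3579) = -72 + 1022*(-3579) = -72 - 3657738 = -3657810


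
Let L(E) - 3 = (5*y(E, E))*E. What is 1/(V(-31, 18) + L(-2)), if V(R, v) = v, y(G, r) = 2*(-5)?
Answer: 1/121 ≈ 0.0082645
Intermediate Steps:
y(G, r) = -10
L(E) = 3 - 50*E (L(E) = 3 + (5*(-10))*E = 3 - 50*E)
1/(V(-31, 18) + L(-2)) = 1/(18 + (3 - 50*(-2))) = 1/(18 + (3 + 100)) = 1/(18 + 103) = 1/121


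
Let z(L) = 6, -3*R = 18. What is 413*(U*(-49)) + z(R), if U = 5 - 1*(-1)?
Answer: -121416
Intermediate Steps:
R = -6 (R = -⅓*18 = -6)
U = 6 (U = 5 + 1 = 6)
413*(U*(-49)) + z(R) = 413*(6*(-49)) + 6 = 413*(-294) + 6 = -121422 + 6 = -121416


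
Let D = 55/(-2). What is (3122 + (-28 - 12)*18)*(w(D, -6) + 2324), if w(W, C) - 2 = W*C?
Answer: 5983382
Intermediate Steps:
D = -55/2 (D = 55*(-½) = -55/2 ≈ -27.500)
w(W, C) = 2 + C*W (w(W, C) = 2 + W*C = 2 + C*W)
(3122 + (-28 - 12)*18)*(w(D, -6) + 2324) = (3122 + (-28 - 12)*18)*((2 - 6*(-55/2)) + 2324) = (3122 - 40*18)*((2 + 165) + 2324) = (3122 - 720)*(167 + 2324) = 2402*2491 = 5983382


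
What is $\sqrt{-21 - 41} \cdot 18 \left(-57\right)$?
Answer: $- 1026 i \sqrt{62} \approx - 8078.7 i$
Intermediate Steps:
$\sqrt{-21 - 41} \cdot 18 \left(-57\right) = \sqrt{-62} \cdot 18 \left(-57\right) = i \sqrt{62} \cdot 18 \left(-57\right) = 18 i \sqrt{62} \left(-57\right) = - 1026 i \sqrt{62}$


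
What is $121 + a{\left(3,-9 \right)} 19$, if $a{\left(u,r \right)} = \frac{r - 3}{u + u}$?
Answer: $83$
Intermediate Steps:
$a{\left(u,r \right)} = \frac{-3 + r}{2 u}$
$121 + a{\left(3,-9 \right)} 19 = 121 + \frac{-3 - 9}{2 \cdot 3} \cdot 19 = 121 + \frac{1}{2} \cdot \frac{1}{3} \left(-12\right) 19 = 121 - 38 = 83$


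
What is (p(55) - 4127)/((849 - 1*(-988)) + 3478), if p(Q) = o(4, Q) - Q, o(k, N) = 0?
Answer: -4182/5315 ≈ -0.78683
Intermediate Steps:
p(Q) = -Q (p(Q) = 0 - Q = -Q)
(p(55) - 4127)/((849 - 1*(-988)) + 3478) = (-1*55 - 4127)/((849 - 1*(-988)) + 3478) = (-55 - 4127)/((849 + 988) + 3478) = -4182/(1837 + 3478) = -4182/5315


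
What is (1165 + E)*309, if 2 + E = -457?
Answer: 218154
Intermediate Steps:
E = -459 (E = -2 - 457 = -459)
(1165 + E)*309 = (1165 - 459)*309 = 706*309 = 218154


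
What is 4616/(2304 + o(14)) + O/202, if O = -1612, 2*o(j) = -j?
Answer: -1385166/231997 ≈ -5.9706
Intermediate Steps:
o(j) = -j/2 (o(j) = (-j)/2 = -j/2)
4616/(2304 + o(14)) + O/202 = 4616/(2304 - 1/2*14) - 1612/202 = 4616/(2304 - 7) - 1612*1/202 = 4616/2297 - 806/101 = -1385166/231997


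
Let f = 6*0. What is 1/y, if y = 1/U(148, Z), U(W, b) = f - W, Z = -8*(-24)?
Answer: -148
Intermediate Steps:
Z = 192
f = 0
U(W, b) = -W (U(W, b) = 0 - W = -W)
y = -1/148 (y = 1/(-1*148) = 1/(-148) = -1/148 ≈ -0.0067568)
1/y = 1/(-1/148) = -148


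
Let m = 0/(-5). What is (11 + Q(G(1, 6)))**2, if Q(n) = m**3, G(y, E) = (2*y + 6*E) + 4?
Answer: 121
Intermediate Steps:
G(y, E) = 4 + 2*y + 6*E
m = 0 (m = 0*(-1/5) = 0)
Q(n) = 0 (Q(n) = 0**3 = 0)
(11 + Q(G(1, 6)))**2 = (11 + 0)**2 = 11**2 = 121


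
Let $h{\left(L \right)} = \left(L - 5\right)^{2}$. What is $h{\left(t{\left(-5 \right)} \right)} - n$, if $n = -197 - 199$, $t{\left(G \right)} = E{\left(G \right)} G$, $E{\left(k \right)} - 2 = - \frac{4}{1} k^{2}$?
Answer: $235621$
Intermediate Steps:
$E{\left(k \right)} = 2 - 4 k^{2}$ ($E{\left(k \right)} = 2 + - \frac{4}{1} k^{2} = 2 + \left(-4\right) 1 k^{2} = 2 - 4 k^{2}$)
$t{\left(G \right)} = G \left(2 - 4 G^{2}\right)$ ($t{\left(G \right)} = \left(2 - 4 G^{2}\right) G = G \left(2 - 4 G^{2}\right)$)
$h{\left(L \right)} = \left(-5 + L\right)^{2}$
$n = -396$ ($n = -197 - 199 = -396$)
$h{\left(t{\left(-5 \right)} \right)} - n = \left(-5 - \left(10 + 4 \left(-5\right)^{3}\right)\right)^{2} - -396 = \left(-5 - -490\right)^{2} + 396 = \left(-5 + \left(500 - 10\right)\right)^{2} + 396 = \left(-5 + 490\right)^{2} + 396 = 485^{2} + 396 = 235225 + 396 = 235621$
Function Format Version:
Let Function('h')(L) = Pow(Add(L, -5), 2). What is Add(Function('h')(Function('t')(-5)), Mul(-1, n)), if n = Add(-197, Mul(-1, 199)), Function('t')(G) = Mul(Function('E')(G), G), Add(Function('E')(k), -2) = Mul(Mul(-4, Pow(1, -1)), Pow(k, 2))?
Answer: 235621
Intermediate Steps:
Function('E')(k) = Add(2, Mul(-4, Pow(k, 2))) (Function('E')(k) = Add(2, Mul(Mul(-4, Pow(1, -1)), Pow(k, 2))) = Add(2, Mul(Mul(-4, 1), Pow(k, 2))) = Add(2, Mul(-4, Pow(k, 2))))
Function('t')(G) = Mul(G, Add(2, Mul(-4, Pow(G, 2)))) (Function('t')(G) = Mul(Add(2, Mul(-4, Pow(G, 2))), G) = Mul(G, Add(2, Mul(-4, Pow(G, 2)))))
Function('h')(L) = Pow(Add(-5, L), 2)
n = -396 (n = Add(-197, -199) = -396)
Add(Function('h')(Function('t')(-5)), Mul(-1, n)) = Add(Pow(Add(-5, Add(Mul(-4, Pow(-5, 3)), Mul(2, -5))), 2), Mul(-1, -396)) = Add(Pow(Add(-5, Add(Mul(-4, -125), -10)), 2), 396) = Add(Pow(Add(-5, Add(500, -10)), 2), 396) = Add(Pow(Add(-5, 490), 2), 396) = Add(Pow(485, 2), 396) = Add(235225, 396) = 235621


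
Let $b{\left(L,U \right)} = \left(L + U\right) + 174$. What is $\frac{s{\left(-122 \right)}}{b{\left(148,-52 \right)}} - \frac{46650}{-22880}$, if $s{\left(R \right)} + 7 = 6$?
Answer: $\frac{628631}{308880} \approx 2.0352$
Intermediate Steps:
$s{\left(R \right)} = -1$ ($s{\left(R \right)} = -7 + 6 = -1$)
$b{\left(L,U \right)} = 174 + L + U$
$\frac{s{\left(-122 \right)}}{b{\left(148,-52 \right)}} - \frac{46650}{-22880} = - \frac{1}{174 + 148 - 52} - \frac{46650}{-22880} = - \frac{1}{270} - - \frac{4665}{2288} = \left(-1\right) \frac{1}{270} + \frac{4665}{2288} = - \frac{1}{270} + \frac{4665}{2288} = \frac{628631}{308880}$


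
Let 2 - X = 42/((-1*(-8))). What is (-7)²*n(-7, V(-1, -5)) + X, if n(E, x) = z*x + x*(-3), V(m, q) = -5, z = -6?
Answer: 8807/4 ≈ 2201.8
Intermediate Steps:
n(E, x) = -9*x (n(E, x) = -6*x + x*(-3) = -6*x - 3*x = -9*x)
X = -13/4 (X = 2 - 42/((-1*(-8))) = 2 - 42/8 = 2 - 1*21/4 = 2 - 21/4 = -13/4 ≈ -3.2500)
(-7)²*n(-7, V(-1, -5)) + X = (-7)²*(-9*(-5)) - 13/4 = 49*45 - 13/4 = 2205 - 13/4 = 8807/4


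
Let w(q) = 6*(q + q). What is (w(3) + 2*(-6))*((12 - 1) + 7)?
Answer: 432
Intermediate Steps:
w(q) = 12*q (w(q) = 6*(2*q) = 12*q)
(w(3) + 2*(-6))*((12 - 1) + 7) = (12*3 + 2*(-6))*((12 - 1) + 7) = (36 - 12)*(11 + 7) = 24*18 = 432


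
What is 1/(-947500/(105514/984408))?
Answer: -52757/466363290000 ≈ -1.1312e-7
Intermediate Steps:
1/(-947500/(105514/984408)) = 1/(-947500/(105514*(1/984408))) = 1/(-947500/52757/492204) = 1/(-947500*492204/52757) = 1/(-466363290000/52757) = -52757/466363290000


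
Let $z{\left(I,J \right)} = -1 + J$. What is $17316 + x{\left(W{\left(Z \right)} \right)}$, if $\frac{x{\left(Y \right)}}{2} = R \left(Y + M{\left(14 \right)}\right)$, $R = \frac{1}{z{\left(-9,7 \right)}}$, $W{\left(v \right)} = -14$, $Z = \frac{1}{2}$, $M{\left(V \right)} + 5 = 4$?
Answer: $17311$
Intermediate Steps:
$M{\left(V \right)} = -1$ ($M{\left(V \right)} = -5 + 4 = -1$)
$Z = \frac{1}{2} \approx 0.5$
$R = \frac{1}{6}$ ($R = \frac{1}{-1 + 7} = \frac{1}{6} \approx 0.16667$)
$x{\left(Y \right)} = - \frac{1}{3} + \frac{Y}{3}$ ($x{\left(Y \right)} = 2 \frac{Y - 1}{6} = 2 \frac{-1 + Y}{6} = 2 \left(- \frac{1}{6} + \frac{Y}{6}\right) = - \frac{1}{3} + \frac{Y}{3}$)
$17316 + x{\left(W{\left(Z \right)} \right)} = 17316 + \left(- \frac{1}{3} + \frac{1}{3} \left(-14\right)\right) = 17316 - 5 = 17311$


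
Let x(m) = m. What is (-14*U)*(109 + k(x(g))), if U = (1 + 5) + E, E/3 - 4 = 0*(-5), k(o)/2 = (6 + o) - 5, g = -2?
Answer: -26964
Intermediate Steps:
k(o) = 2 + 2*o (k(o) = 2*((6 + o) - 5) = 2*(1 + o) = 2 + 2*o)
E = 12 (E = 12 + 3*(0*(-5)) = 12 + 3*0 = 12 + 0 = 12)
U = 18 (U = (1 + 5) + 12 = 6 + 12 = 18)
(-14*U)*(109 + k(x(g))) = (-14*18)*(109 + (2 + 2*(-2))) = -252*(109 + (2 - 4)) = -252*(109 - 2) = -252*107 = -26964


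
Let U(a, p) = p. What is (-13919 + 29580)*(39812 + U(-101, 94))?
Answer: 624967866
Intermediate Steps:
(-13919 + 29580)*(39812 + U(-101, 94)) = (-13919 + 29580)*(39812 + 94) = 15661*39906 = 624967866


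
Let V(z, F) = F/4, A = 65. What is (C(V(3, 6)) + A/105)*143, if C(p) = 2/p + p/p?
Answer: 8866/21 ≈ 422.19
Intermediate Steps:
V(z, F) = F/4 (V(z, F) = F*(1/4) = F/4)
C(p) = 1 + 2/p (C(p) = 2/p + 1 = 1 + 2/p)
(C(V(3, 6)) + A/105)*143 = ((2 + (1/4)*6)/(((1/4)*6)) + 65/105)*143 = ((2 + 3/2)/(3/2) + 65*(1/105))*143 = ((2/3)*(7/2) + 13/21)*143 = (7/3 + 13/21)*143 = (62/21)*143 = 8866/21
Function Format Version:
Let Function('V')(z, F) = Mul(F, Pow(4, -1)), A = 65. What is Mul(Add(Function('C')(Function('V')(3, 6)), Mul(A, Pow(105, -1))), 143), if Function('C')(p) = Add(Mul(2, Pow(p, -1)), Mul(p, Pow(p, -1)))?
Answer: Rational(8866, 21) ≈ 422.19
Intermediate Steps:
Function('V')(z, F) = Mul(Rational(1, 4), F) (Function('V')(z, F) = Mul(F, Rational(1, 4)) = Mul(Rational(1, 4), F))
Function('C')(p) = Add(1, Mul(2, Pow(p, -1))) (Function('C')(p) = Add(Mul(2, Pow(p, -1)), 1) = Add(1, Mul(2, Pow(p, -1))))
Mul(Add(Function('C')(Function('V')(3, 6)), Mul(A, Pow(105, -1))), 143) = Mul(Add(Mul(Pow(Mul(Rational(1, 4), 6), -1), Add(2, Mul(Rational(1, 4), 6))), Mul(65, Pow(105, -1))), 143) = Mul(Add(Mul(Pow(Rational(3, 2), -1), Add(2, Rational(3, 2))), Mul(65, Rational(1, 105))), 143) = Mul(Add(Mul(Rational(2, 3), Rational(7, 2)), Rational(13, 21)), 143) = Mul(Add(Rational(7, 3), Rational(13, 21)), 143) = Mul(Rational(62, 21), 143) = Rational(8866, 21)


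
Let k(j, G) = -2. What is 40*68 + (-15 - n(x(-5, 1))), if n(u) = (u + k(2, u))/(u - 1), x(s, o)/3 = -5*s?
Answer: 200097/74 ≈ 2704.0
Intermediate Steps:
x(s, o) = -15*s (x(s, o) = 3*(-5*s) = -15*s)
n(u) = (-2 + u)/(-1 + u) (n(u) = (u - 2)/(u - 1) = (-2 + u)/(-1 + u))
40*68 + (-15 - n(x(-5, 1))) = 40*68 + (-15 - (-2 - 15*(-5))/(-1 - 15*(-5))) = 2720 + (-15 - (-2 + 75)/(-1 + 75)) = 2720 + (-15 - 73/74) = 2720 - 1183/74 = 200097/74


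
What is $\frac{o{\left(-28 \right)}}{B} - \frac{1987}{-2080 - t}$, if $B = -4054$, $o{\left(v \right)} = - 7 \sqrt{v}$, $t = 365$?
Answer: $\frac{1987}{2445} + \frac{7 i \sqrt{7}}{2027} \approx 0.81268 + 0.0091368 i$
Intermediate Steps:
$\frac{o{\left(-28 \right)}}{B} - \frac{1987}{-2080 - t} = \frac{\left(-7\right) \sqrt{-28}}{-4054} - \frac{1987}{-2080 - 365} = - 7 \cdot 2 i \sqrt{7} \left(- \frac{1}{4054}\right) - \frac{1987}{-2080 - 365} = - 14 i \sqrt{7} \left(- \frac{1}{4054}\right) - \frac{1987}{-2445} = \frac{7 i \sqrt{7}}{2027} - - \frac{1987}{2445} = \frac{7 i \sqrt{7}}{2027} + \frac{1987}{2445} = \frac{1987}{2445} + \frac{7 i \sqrt{7}}{2027}$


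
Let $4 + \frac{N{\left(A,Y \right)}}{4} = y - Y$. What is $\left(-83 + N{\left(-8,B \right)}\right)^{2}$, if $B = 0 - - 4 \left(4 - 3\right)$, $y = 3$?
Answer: $10609$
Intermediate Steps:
$B = 4$ ($B = 0 - - 4 \left(4 - 3\right) = 0 - \left(-4\right) 1 = 0 - -4 = 0 + 4 = 4$)
$N{\left(A,Y \right)} = -4 - 4 Y$ ($N{\left(A,Y \right)} = -16 + 4 \left(3 - Y\right) = -16 - \left(-12 + 4 Y\right) = -4 - 4 Y$)
$\left(-83 + N{\left(-8,B \right)}\right)^{2} = \left(-83 - 20\right)^{2} = \left(-103\right)^{2} = 10609$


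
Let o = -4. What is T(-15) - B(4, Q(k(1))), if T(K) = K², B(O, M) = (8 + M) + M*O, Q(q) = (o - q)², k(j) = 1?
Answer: 92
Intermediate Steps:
Q(q) = (-4 - q)²
B(O, M) = 8 + M + M*O
T(-15) - B(4, Q(k(1))) = (-15)² - (8 + (4 + 1)² + (4 + 1)²*4) = 225 - (8 + 5² + 5²*4) = 225 - (8 + 25 + 25*4) = 225 - (8 + 25 + 100) = 225 - 1*133 = 225 - 133 = 92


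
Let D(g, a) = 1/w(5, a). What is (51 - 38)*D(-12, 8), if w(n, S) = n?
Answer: 13/5 ≈ 2.6000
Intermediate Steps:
D(g, a) = ⅕ (D(g, a) = 1/5 = ⅕)
(51 - 38)*D(-12, 8) = (51 - 38)*(⅕) = 13*(⅕) = 13/5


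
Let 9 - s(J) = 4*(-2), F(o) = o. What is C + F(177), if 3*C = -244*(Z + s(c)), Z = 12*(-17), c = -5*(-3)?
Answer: 46159/3 ≈ 15386.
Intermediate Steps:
c = 15
Z = -204
s(J) = 17 (s(J) = 9 - 4*(-2) = 9 - 1*(-8) = 9 + 8 = 17)
C = 45628/3 (C = (-244*(-204 + 17))/3 = (-244*(-187))/3 = (⅓)*45628 = 45628/3 ≈ 15209.)
C + F(177) = 45628/3 + 177 = 46159/3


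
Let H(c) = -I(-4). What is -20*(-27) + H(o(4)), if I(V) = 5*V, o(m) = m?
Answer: 560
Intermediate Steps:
H(c) = 20 (H(c) = -5*(-4) = -1*(-20) = 20)
-20*(-27) + H(o(4)) = -20*(-27) + 20 = 540 + 20 = 560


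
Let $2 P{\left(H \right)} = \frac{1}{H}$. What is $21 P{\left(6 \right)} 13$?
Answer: $\frac{91}{4} \approx 22.75$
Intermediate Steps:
$P{\left(H \right)} = \frac{1}{2 H}$
$21 P{\left(6 \right)} 13 = 21 \frac{1}{2 \cdot 6} \cdot 13 = 21 \cdot \frac{1}{2} \cdot \frac{1}{6} \cdot 13 = 21 \cdot \frac{1}{12} \cdot 13 = \frac{7}{4} \cdot 13 = \frac{91}{4}$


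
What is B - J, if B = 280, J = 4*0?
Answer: 280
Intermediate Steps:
J = 0
B - J = 280 - 1*0 = 280 + 0 = 280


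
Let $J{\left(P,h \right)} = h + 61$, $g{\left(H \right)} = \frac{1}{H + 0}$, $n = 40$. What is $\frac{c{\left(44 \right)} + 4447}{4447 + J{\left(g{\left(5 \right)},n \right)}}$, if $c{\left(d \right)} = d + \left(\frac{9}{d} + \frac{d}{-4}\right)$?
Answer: $\frac{197129}{200112} \approx 0.98509$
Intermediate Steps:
$c{\left(d \right)} = \frac{9}{d} + \frac{3 d}{4}$ ($c{\left(d \right)} = d + \left(\frac{9}{d} + d \left(- \frac{1}{4}\right)\right) = d - \left(- \frac{9}{d} + \frac{d}{4}\right) = \frac{9}{d} + \frac{3 d}{4}$)
$g{\left(H \right)} = \frac{1}{H}$
$J{\left(P,h \right)} = 61 + h$
$\frac{c{\left(44 \right)} + 4447}{4447 + J{\left(g{\left(5 \right)},n \right)}} = \frac{\left(\frac{9}{44} + \frac{3}{4} \cdot 44\right) + 4447}{4447 + \left(61 + 40\right)} = \frac{\left(9 \cdot \frac{1}{44} + 33\right) + 4447}{4447 + 101} = \frac{\left(\frac{9}{44} + 33\right) + 4447}{4548} = \left(\frac{1461}{44} + 4447\right) \frac{1}{4548} = \frac{197129}{44} \cdot \frac{1}{4548} = \frac{197129}{200112}$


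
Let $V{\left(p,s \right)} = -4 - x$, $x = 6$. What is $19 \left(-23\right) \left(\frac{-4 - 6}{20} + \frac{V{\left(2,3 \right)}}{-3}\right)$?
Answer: $- \frac{7429}{6} \approx -1238.2$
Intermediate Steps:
$V{\left(p,s \right)} = -10$ ($V{\left(p,s \right)} = -4 - 6 = -10$)
$19 \left(-23\right) \left(\frac{-4 - 6}{20} + \frac{V{\left(2,3 \right)}}{-3}\right) = 19 \left(-23\right) \left(\frac{-4 - 6}{20} - \frac{10}{-3}\right) = - 437 \left(\left(-4 - 6\right) \frac{1}{20} - - \frac{10}{3}\right) = - 437 \left(\left(-10\right) \frac{1}{20} + \frac{10}{3}\right) = - 437 \left(- \frac{1}{2} + \frac{10}{3}\right) = \left(-437\right) \frac{17}{6} = - \frac{7429}{6}$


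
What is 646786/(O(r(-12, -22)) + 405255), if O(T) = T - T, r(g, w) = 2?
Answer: 646786/405255 ≈ 1.5960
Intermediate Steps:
O(T) = 0
646786/(O(r(-12, -22)) + 405255) = 646786/(0 + 405255) = 646786/405255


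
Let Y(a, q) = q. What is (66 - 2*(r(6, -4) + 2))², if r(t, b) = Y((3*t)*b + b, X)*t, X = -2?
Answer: 7396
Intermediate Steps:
r(t, b) = -2*t
(66 - 2*(r(6, -4) + 2))² = (66 - 2*(-2*6 + 2))² = (66 - 2*(-12 + 2))² = (66 - 2*(-10))² = (66 + 20)² = 86² = 7396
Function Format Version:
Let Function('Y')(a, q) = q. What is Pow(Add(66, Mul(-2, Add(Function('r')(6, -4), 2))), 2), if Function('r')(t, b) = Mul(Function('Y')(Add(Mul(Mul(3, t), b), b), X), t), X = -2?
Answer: 7396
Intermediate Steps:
Function('r')(t, b) = Mul(-2, t)
Pow(Add(66, Mul(-2, Add(Function('r')(6, -4), 2))), 2) = Pow(Add(66, Mul(-2, Add(Mul(-2, 6), 2))), 2) = Pow(Add(66, Mul(-2, Add(-12, 2))), 2) = Pow(Add(66, Mul(-2, -10)), 2) = Pow(Add(66, 20), 2) = Pow(86, 2) = 7396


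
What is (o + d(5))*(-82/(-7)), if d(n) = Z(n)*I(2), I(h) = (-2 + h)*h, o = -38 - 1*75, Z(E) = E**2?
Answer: -9266/7 ≈ -1323.7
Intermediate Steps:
o = -113 (o = -38 - 75 = -113)
I(h) = h*(-2 + h)
d(n) = 0 (d(n) = n**2*(2*(-2 + 2)) = n**2*(2*0) = n**2*0 = 0)
(o + d(5))*(-82/(-7)) = (-113 + 0)*(-82/(-7)) = -(-9266)*(-1)/7 = -113*82/7 = -9266/7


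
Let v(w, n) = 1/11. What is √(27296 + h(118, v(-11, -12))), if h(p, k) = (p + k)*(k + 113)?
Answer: 2*√1229693/11 ≈ 201.62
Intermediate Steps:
v(w, n) = 1/11
h(p, k) = (113 + k)*(k + p) (h(p, k) = (k + p)*(113 + k) = (113 + k)*(k + p))
√(27296 + h(118, v(-11, -12))) = √(27296 + ((1/11)² + 113*(1/11) + 113*118 + (1/11)*118)) = √(27296 + (1/121 + 113/11 + 13334 + 118/11)) = √(27296 + 1615956/121) = √(4918772/121) = 2*√1229693/11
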